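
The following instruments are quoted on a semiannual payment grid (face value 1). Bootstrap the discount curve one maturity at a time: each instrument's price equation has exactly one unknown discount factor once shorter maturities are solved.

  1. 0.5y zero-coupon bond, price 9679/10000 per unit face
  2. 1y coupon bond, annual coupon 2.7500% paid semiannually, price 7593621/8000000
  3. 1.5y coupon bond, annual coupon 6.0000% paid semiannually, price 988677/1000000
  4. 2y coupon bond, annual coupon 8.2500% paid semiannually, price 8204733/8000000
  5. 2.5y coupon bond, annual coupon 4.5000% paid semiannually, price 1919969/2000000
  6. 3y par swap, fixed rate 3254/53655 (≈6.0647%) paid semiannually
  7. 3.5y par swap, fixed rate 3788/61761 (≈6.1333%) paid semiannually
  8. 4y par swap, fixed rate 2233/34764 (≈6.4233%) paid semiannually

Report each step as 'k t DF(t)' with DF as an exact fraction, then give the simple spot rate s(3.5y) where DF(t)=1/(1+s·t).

1 1/2 9679/10000
2 1 577/625
3 3/2 1131/1250
4 2 4371/5000
5 5/2 8581/10000
6 3 8373/10000
7 7/2 4053/5000
8 4 7767/10000
s(3.5y) = (1/(4053/5000) − 1)/(7/2) = 1894/28371 ≈ 6.6758%

step 1 [0.5y] zero: DF = P = 9679/10000 ≈ 0.967900
step 2 [1y] bond c/2=11/800: DF=(7593621/8000000 − 11/800·(0.967900))/(1+11/800) = 577/625 ≈ 0.923200
step 3 [1.5y] bond c/2=3/100: DF=(988677/1000000 − 3/100·(0.967900+0.923200))/(1+3/100) = 1131/1250 ≈ 0.904800
step 4 [2y] bond c/2=33/800: DF=(8204733/8000000 − 33/800·(0.967900+0.923200+0.904800))/(1+33/800) = 4371/5000 ≈ 0.874200
step 5 [2.5y] bond c/2=9/400: DF=(1919969/2000000 − 9/400·(0.967900+0.923200+0.904800+0.874200))/(1+9/400) = 8581/10000 ≈ 0.858100
step 6 [3y] swap r/2=1627/53655: DF=(1 − 1627/53655·(0.967900+0.923200+0.904800+0.874200+0.858100))/(1+1627/53655) = 8373/10000 ≈ 0.837300
step 7 [3.5y] swap r/2=1894/61761: DF=(1 − 1894/61761·(0.967900+0.923200+0.904800+0.874200+0.858100+0.837300))/(1+1894/61761) = 4053/5000 ≈ 0.810600
step 8 [4y] swap r/2=2233/69528: DF=(1 − 2233/69528·(0.967900+0.923200+0.904800+0.874200+0.858100+0.837300+0.810600))/(1+2233/69528) = 7767/10000 ≈ 0.776700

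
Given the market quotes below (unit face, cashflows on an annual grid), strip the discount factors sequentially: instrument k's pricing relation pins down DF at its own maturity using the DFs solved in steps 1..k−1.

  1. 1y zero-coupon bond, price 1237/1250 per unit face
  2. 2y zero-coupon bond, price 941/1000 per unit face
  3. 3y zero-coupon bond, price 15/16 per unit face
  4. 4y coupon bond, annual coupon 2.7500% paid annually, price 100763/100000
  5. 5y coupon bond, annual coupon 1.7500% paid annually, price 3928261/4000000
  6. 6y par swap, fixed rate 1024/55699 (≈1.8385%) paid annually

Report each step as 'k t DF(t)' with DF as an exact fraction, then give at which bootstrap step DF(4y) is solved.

1 1 1237/1250
2 2 941/1000
3 3 15/16
4 4 9039/10000
5 5 9003/10000
6 6 561/625
DF(4y) is solved at step 4

step 1 [1y] zero: DF = P = 1237/1250 ≈ 0.989600
step 2 [2y] zero: DF = P = 941/1000 ≈ 0.941000
step 3 [3y] zero: DF = P = 15/16 ≈ 0.937500
step 4 [4y] bond c/1=11/400: DF=(100763/100000 − 11/400·(0.989600+0.941000+0.937500))/(1+11/400) = 9039/10000 ≈ 0.903900
step 5 [5y] bond c/1=7/400: DF=(3928261/4000000 − 7/400·(0.989600+0.941000+0.937500+0.903900))/(1+7/400) = 9003/10000 ≈ 0.900300
step 6 [6y] swap r/1=1024/55699: DF=(1 − 1024/55699·(0.989600+0.941000+0.937500+0.903900+0.900300))/(1+1024/55699) = 561/625 ≈ 0.897600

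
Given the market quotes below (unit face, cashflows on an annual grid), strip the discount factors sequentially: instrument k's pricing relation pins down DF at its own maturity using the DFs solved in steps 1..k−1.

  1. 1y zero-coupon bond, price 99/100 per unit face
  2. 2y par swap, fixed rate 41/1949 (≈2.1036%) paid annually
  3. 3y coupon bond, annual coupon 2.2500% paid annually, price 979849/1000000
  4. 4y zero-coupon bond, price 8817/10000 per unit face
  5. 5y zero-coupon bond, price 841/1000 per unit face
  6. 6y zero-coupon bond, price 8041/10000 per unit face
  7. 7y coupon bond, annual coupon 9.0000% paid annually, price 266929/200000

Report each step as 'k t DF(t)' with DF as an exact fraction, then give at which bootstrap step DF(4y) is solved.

1 1 99/100
2 2 959/1000
3 3 4577/5000
4 4 8817/10000
5 5 841/1000
6 6 8041/10000
7 7 7793/10000
DF(4y) is solved at step 4

step 1 [1y] zero: DF = P = 99/100 ≈ 0.990000
step 2 [2y] swap r/1=41/1949: DF=(1 − 41/1949·(0.990000))/(1+41/1949) = 959/1000 ≈ 0.959000
step 3 [3y] bond c/1=9/400: DF=(979849/1000000 − 9/400·(0.990000+0.959000))/(1+9/400) = 4577/5000 ≈ 0.915400
step 4 [4y] zero: DF = P = 8817/10000 ≈ 0.881700
step 5 [5y] zero: DF = P = 841/1000 ≈ 0.841000
step 6 [6y] zero: DF = P = 8041/10000 ≈ 0.804100
step 7 [7y] bond c/1=9/100: DF=(266929/200000 − 9/100·(0.990000+0.959000+0.915400+0.881700+0.841000+0.804100))/(1+9/100) = 7793/10000 ≈ 0.779300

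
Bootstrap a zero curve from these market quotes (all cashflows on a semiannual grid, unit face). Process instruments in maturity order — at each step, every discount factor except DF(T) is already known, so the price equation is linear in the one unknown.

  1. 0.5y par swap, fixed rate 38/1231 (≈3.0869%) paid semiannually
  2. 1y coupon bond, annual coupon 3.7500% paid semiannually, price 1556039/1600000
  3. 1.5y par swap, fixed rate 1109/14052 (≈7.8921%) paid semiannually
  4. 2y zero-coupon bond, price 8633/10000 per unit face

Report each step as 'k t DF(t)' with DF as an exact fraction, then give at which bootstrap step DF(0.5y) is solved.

step 1 [0.5y] swap r/2=19/1231: DF=(1 − 19/1231·(0))/(1+19/1231) = 1231/1250 ≈ 0.984800
step 2 [1y] bond c/2=3/160: DF=(1556039/1600000 − 3/160·(0.984800))/(1+3/160) = 1873/2000 ≈ 0.936500
step 3 [1.5y] swap r/2=1109/28104: DF=(1 − 1109/28104·(0.984800+0.936500))/(1+1109/28104) = 8891/10000 ≈ 0.889100
step 4 [2y] zero: DF = P = 8633/10000 ≈ 0.863300

1 1/2 1231/1250
2 1 1873/2000
3 3/2 8891/10000
4 2 8633/10000
DF(0.5y) is solved at step 1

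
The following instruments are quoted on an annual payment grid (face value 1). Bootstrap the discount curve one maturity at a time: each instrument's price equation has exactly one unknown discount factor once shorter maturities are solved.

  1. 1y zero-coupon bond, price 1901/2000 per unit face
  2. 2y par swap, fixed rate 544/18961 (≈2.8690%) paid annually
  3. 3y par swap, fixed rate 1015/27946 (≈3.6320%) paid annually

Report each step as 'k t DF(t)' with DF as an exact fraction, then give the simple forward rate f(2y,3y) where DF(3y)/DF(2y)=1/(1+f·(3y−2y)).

step 1 [1y] zero: DF = P = 1901/2000 ≈ 0.950500
step 2 [2y] swap r/1=544/18961: DF=(1 − 544/18961·(0.950500))/(1+544/18961) = 591/625 ≈ 0.945600
step 3 [3y] swap r/1=1015/27946: DF=(1 − 1015/27946·(0.950500+0.945600))/(1+1015/27946) = 1797/2000 ≈ 0.898500

1 1 1901/2000
2 2 591/625
3 3 1797/2000
f(2y,3y) = ((591/625)/(1797/2000) − 1)/(1) = 157/2995 ≈ 5.2421%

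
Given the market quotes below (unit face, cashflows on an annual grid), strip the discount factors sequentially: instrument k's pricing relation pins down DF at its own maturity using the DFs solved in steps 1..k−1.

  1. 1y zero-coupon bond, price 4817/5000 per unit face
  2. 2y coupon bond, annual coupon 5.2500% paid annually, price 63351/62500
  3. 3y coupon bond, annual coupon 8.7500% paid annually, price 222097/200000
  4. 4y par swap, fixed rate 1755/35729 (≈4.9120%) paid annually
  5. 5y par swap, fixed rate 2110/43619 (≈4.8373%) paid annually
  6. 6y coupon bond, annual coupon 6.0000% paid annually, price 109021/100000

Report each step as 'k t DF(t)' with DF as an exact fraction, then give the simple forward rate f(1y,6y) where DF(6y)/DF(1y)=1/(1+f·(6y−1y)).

step 1 [1y] zero: DF = P = 4817/5000 ≈ 0.963400
step 2 [2y] bond c/1=21/400: DF=(63351/62500 − 21/400·(0.963400))/(1+21/400) = 183/200 ≈ 0.915000
step 3 [3y] bond c/1=7/80: DF=(222097/200000 − 7/80·(0.963400+0.915000))/(1+7/80) = 87/100 ≈ 0.870000
step 4 [4y] swap r/1=1755/35729: DF=(1 − 1755/35729·(0.963400+0.915000+0.870000))/(1+1755/35729) = 1649/2000 ≈ 0.824500
step 5 [5y] swap r/1=2110/43619: DF=(1 − 2110/43619·(0.963400+0.915000+0.870000+0.824500))/(1+2110/43619) = 789/1000 ≈ 0.789000
step 6 [6y] bond c/1=3/50: DF=(109021/100000 − 3/50·(0.963400+0.915000+0.870000+0.824500+0.789000))/(1+3/50) = 977/1250 ≈ 0.781600

1 1 4817/5000
2 2 183/200
3 3 87/100
4 4 1649/2000
5 5 789/1000
6 6 977/1250
f(1y,6y) = ((4817/5000)/(977/1250) − 1)/(5) = 909/19540 ≈ 4.6520%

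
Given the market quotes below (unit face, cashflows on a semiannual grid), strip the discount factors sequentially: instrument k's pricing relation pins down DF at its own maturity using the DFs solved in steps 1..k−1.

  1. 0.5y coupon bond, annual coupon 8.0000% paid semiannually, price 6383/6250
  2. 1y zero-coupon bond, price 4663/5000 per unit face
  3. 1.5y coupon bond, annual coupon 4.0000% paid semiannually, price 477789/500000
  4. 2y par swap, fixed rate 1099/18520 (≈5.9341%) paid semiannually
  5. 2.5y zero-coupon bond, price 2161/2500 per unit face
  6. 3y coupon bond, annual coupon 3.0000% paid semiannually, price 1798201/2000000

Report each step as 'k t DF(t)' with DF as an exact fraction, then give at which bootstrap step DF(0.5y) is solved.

1 1/2 491/500
2 1 4663/5000
3 3/2 8993/10000
4 2 8901/10000
5 5/2 2161/2500
6 3 8183/10000
DF(0.5y) is solved at step 1

step 1 [0.5y] bond c/2=1/25: DF=(6383/6250 − 1/25·(0))/(1+1/25) = 491/500 ≈ 0.982000
step 2 [1y] zero: DF = P = 4663/5000 ≈ 0.932600
step 3 [1.5y] bond c/2=1/50: DF=(477789/500000 − 1/50·(0.982000+0.932600))/(1+1/50) = 8993/10000 ≈ 0.899300
step 4 [2y] swap r/2=1099/37040: DF=(1 − 1099/37040·(0.982000+0.932600+0.899300))/(1+1099/37040) = 8901/10000 ≈ 0.890100
step 5 [2.5y] zero: DF = P = 2161/2500 ≈ 0.864400
step 6 [3y] bond c/2=3/200: DF=(1798201/2000000 − 3/200·(0.982000+0.932600+0.899300+0.890100+0.864400))/(1+3/200) = 8183/10000 ≈ 0.818300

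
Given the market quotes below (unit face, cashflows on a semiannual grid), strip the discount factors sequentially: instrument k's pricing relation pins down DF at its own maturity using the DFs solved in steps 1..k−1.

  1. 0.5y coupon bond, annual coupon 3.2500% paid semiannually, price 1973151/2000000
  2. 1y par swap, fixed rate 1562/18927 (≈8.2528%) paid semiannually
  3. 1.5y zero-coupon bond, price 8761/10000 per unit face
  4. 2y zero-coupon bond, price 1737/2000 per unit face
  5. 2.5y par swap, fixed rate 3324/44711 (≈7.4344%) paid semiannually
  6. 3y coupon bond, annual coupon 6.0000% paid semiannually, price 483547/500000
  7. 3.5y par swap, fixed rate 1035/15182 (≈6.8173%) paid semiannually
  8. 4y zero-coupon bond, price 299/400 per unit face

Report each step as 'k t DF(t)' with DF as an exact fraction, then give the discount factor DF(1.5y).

step 1 [0.5y] bond c/2=13/800: DF=(1973151/2000000 − 13/800·(0))/(1+13/800) = 2427/2500 ≈ 0.970800
step 2 [1y] swap r/2=781/18927: DF=(1 − 781/18927·(0.970800))/(1+781/18927) = 9219/10000 ≈ 0.921900
step 3 [1.5y] zero: DF = P = 8761/10000 ≈ 0.876100
step 4 [2y] zero: DF = P = 1737/2000 ≈ 0.868500
step 5 [2.5y] swap r/2=1662/44711: DF=(1 − 1662/44711·(0.970800+0.921900+0.876100+0.868500))/(1+1662/44711) = 4169/5000 ≈ 0.833800
step 6 [3y] bond c/2=3/100: DF=(483547/500000 − 3/100·(0.970800+0.921900+0.876100+0.868500+0.833800))/(1+3/100) = 8087/10000 ≈ 0.808700
step 7 [3.5y] swap r/2=1035/30364: DF=(1 − 1035/30364·(0.970800+0.921900+0.876100+0.868500+0.833800+0.808700))/(1+1035/30364) = 793/1000 ≈ 0.793000
step 8 [4y] zero: DF = P = 299/400 ≈ 0.747500

1 1/2 2427/2500
2 1 9219/10000
3 3/2 8761/10000
4 2 1737/2000
5 5/2 4169/5000
6 3 8087/10000
7 7/2 793/1000
8 4 299/400
DF(1.5y) = 8761/10000 ≈ 0.876100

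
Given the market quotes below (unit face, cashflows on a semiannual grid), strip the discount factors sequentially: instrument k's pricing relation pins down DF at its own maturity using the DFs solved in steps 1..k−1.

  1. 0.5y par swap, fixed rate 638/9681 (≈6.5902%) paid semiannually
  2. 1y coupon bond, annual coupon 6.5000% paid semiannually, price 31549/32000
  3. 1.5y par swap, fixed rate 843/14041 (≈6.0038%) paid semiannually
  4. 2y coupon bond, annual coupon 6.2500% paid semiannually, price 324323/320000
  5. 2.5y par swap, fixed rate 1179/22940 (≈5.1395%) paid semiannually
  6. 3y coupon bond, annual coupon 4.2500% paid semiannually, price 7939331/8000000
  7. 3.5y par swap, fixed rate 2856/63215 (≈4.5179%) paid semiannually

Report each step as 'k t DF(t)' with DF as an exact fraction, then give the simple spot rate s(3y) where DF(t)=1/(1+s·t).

step 1 [0.5y] swap r/2=319/9681: DF=(1 − 319/9681·(0))/(1+319/9681) = 9681/10000 ≈ 0.968100
step 2 [1y] bond c/2=13/400: DF=(31549/32000 − 13/400·(0.968100))/(1+13/400) = 2311/2500 ≈ 0.924400
step 3 [1.5y] swap r/2=843/28082: DF=(1 − 843/28082·(0.968100+0.924400))/(1+843/28082) = 9157/10000 ≈ 0.915700
step 4 [2y] bond c/2=1/32: DF=(324323/320000 − 1/32·(0.968100+0.924400+0.915700))/(1+1/32) = 8977/10000 ≈ 0.897700
step 5 [2.5y] swap r/2=1179/45880: DF=(1 − 1179/45880·(0.968100+0.924400+0.915700+0.897700))/(1+1179/45880) = 8821/10000 ≈ 0.882100
step 6 [3y] bond c/2=17/800: DF=(7939331/8000000 − 17/800·(0.968100+0.924400+0.915700+0.897700+0.882100))/(1+17/800) = 8763/10000 ≈ 0.876300
step 7 [3.5y] swap r/2=1428/63215: DF=(1 − 1428/63215·(0.968100+0.924400+0.915700+0.897700+0.882100+0.876300))/(1+1428/63215) = 2143/2500 ≈ 0.857200

1 1/2 9681/10000
2 1 2311/2500
3 3/2 9157/10000
4 2 8977/10000
5 5/2 8821/10000
6 3 8763/10000
7 7/2 2143/2500
s(3y) = (1/(8763/10000) − 1)/(3) = 1237/26289 ≈ 4.7054%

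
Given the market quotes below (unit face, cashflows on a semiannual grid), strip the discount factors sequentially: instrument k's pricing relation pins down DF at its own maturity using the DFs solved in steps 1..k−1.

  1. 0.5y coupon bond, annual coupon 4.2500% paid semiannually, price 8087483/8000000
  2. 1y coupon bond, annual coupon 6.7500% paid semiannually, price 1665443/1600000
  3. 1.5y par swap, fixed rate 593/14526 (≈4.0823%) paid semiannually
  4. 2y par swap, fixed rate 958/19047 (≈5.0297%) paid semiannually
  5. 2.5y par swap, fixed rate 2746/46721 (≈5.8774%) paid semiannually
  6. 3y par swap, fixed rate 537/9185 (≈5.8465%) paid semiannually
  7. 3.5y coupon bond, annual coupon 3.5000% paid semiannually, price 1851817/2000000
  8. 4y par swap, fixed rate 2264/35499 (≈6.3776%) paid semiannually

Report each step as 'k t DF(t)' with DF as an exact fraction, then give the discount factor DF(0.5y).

step 1 [0.5y] bond c/2=17/800: DF=(8087483/8000000 − 17/800·(0))/(1+17/800) = 9899/10000 ≈ 0.989900
step 2 [1y] bond c/2=27/800: DF=(1665443/1600000 − 27/800·(0.989900))/(1+27/800) = 4873/5000 ≈ 0.974600
step 3 [1.5y] swap r/2=593/29052: DF=(1 − 593/29052·(0.989900+0.974600))/(1+593/29052) = 9407/10000 ≈ 0.940700
step 4 [2y] swap r/2=479/19047: DF=(1 − 479/19047·(0.989900+0.974600+0.940700))/(1+479/19047) = 4521/5000 ≈ 0.904200
step 5 [2.5y] swap r/2=1373/46721: DF=(1 − 1373/46721·(0.989900+0.974600+0.940700+0.904200))/(1+1373/46721) = 8627/10000 ≈ 0.862700
step 6 [3y] swap r/2=537/18370: DF=(1 − 537/18370·(0.989900+0.974600+0.940700+0.904200+0.862700))/(1+537/18370) = 8389/10000 ≈ 0.838900
step 7 [3.5y] bond c/2=7/400: DF=(1851817/2000000 − 7/400·(0.989900+0.974600+0.940700+0.904200+0.862700+0.838900))/(1+7/400) = 1019/1250 ≈ 0.815200
step 8 [4y] swap r/2=1132/35499: DF=(1 − 1132/35499·(0.989900+0.974600+0.940700+0.904200+0.862700+0.838900+0.815200))/(1+1132/35499) = 967/1250 ≈ 0.773600

1 1/2 9899/10000
2 1 4873/5000
3 3/2 9407/10000
4 2 4521/5000
5 5/2 8627/10000
6 3 8389/10000
7 7/2 1019/1250
8 4 967/1250
DF(0.5y) = 9899/10000 ≈ 0.989900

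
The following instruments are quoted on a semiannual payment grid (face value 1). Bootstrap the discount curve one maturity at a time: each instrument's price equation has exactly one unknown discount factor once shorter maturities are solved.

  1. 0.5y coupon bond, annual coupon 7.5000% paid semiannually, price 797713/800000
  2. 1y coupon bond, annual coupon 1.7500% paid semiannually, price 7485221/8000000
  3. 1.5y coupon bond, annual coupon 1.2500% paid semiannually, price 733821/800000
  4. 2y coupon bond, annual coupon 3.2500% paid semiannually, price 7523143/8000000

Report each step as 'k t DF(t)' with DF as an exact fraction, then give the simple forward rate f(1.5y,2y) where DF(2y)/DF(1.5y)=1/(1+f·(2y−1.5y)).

step 1 [0.5y] bond c/2=3/80: DF=(797713/800000 − 3/80·(0))/(1+3/80) = 9611/10000 ≈ 0.961100
step 2 [1y] bond c/2=7/800: DF=(7485221/8000000 − 7/800·(0.961100))/(1+7/800) = 1149/1250 ≈ 0.919200
step 3 [1.5y] bond c/2=1/160: DF=(733821/800000 − 1/160·(0.961100+0.919200))/(1+1/160) = 8999/10000 ≈ 0.899900
step 4 [2y] bond c/2=13/800: DF=(7523143/8000000 − 13/800·(0.961100+0.919200+0.899900))/(1+13/800) = 8809/10000 ≈ 0.880900

1 1/2 9611/10000
2 1 1149/1250
3 3/2 8999/10000
4 2 8809/10000
f(1.5y,2y) = ((8999/10000)/(8809/10000) − 1)/(1/2) = 380/8809 ≈ 4.3138%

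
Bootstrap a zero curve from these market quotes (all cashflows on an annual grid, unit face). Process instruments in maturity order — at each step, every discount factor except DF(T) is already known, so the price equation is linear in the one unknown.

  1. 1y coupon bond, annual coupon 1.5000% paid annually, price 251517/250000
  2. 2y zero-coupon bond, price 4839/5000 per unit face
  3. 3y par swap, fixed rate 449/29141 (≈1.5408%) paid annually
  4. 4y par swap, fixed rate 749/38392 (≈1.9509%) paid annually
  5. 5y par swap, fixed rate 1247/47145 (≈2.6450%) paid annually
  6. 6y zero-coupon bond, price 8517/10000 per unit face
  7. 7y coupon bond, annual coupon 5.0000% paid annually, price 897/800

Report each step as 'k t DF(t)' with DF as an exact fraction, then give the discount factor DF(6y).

step 1 [1y] bond c/1=3/200: DF=(251517/250000 − 3/200·(0))/(1+3/200) = 1239/1250 ≈ 0.991200
step 2 [2y] zero: DF = P = 4839/5000 ≈ 0.967800
step 3 [3y] swap r/1=449/29141: DF=(1 − 449/29141·(0.991200+0.967800))/(1+449/29141) = 9551/10000 ≈ 0.955100
step 4 [4y] swap r/1=749/38392: DF=(1 − 749/38392·(0.991200+0.967800+0.955100))/(1+749/38392) = 9251/10000 ≈ 0.925100
step 5 [5y] swap r/1=1247/47145: DF=(1 − 1247/47145·(0.991200+0.967800+0.955100+0.925100))/(1+1247/47145) = 8753/10000 ≈ 0.875300
step 6 [6y] zero: DF = P = 8517/10000 ≈ 0.851700
step 7 [7y] bond c/1=1/20: DF=(897/800 − 1/20·(0.991200+0.967800+0.955100+0.925100+0.875300+0.851700))/(1+1/20) = 2007/2500 ≈ 0.802800

1 1 1239/1250
2 2 4839/5000
3 3 9551/10000
4 4 9251/10000
5 5 8753/10000
6 6 8517/10000
7 7 2007/2500
DF(6y) = 8517/10000 ≈ 0.851700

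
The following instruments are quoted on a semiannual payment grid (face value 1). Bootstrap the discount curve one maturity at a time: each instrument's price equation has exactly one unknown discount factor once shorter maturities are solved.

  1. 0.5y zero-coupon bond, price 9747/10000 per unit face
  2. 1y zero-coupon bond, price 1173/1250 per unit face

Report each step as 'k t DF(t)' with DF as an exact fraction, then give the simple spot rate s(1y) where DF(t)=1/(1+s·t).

1 1/2 9747/10000
2 1 1173/1250
s(1y) = (1/(1173/1250) − 1)/(1) = 77/1173 ≈ 6.5644%

step 1 [0.5y] zero: DF = P = 9747/10000 ≈ 0.974700
step 2 [1y] zero: DF = P = 1173/1250 ≈ 0.938400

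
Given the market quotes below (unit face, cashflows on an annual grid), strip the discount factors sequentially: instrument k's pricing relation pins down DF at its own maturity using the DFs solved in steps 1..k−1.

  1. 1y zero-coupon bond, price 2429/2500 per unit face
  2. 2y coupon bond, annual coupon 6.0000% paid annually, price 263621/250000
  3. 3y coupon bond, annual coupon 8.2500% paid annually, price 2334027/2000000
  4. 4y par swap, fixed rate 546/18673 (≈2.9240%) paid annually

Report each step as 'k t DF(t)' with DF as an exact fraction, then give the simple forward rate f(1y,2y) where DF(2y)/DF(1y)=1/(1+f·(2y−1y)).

1 1 2429/2500
2 2 4699/5000
3 3 2331/2500
4 4 2227/2500
f(1y,2y) = ((2429/2500)/(4699/5000) − 1)/(1) = 159/4699 ≈ 3.3837%

step 1 [1y] zero: DF = P = 2429/2500 ≈ 0.971600
step 2 [2y] bond c/1=3/50: DF=(263621/250000 − 3/50·(0.971600))/(1+3/50) = 4699/5000 ≈ 0.939800
step 3 [3y] bond c/1=33/400: DF=(2334027/2000000 − 33/400·(0.971600+0.939800))/(1+33/400) = 2331/2500 ≈ 0.932400
step 4 [4y] swap r/1=546/18673: DF=(1 − 546/18673·(0.971600+0.939800+0.932400))/(1+546/18673) = 2227/2500 ≈ 0.890800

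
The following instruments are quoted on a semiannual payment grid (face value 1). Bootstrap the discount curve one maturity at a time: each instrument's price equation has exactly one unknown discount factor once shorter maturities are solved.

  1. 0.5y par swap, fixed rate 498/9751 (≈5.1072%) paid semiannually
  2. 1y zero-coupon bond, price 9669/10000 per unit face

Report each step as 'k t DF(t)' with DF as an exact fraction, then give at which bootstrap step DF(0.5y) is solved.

step 1 [0.5y] swap r/2=249/9751: DF=(1 − 249/9751·(0))/(1+249/9751) = 9751/10000 ≈ 0.975100
step 2 [1y] zero: DF = P = 9669/10000 ≈ 0.966900

1 1/2 9751/10000
2 1 9669/10000
DF(0.5y) is solved at step 1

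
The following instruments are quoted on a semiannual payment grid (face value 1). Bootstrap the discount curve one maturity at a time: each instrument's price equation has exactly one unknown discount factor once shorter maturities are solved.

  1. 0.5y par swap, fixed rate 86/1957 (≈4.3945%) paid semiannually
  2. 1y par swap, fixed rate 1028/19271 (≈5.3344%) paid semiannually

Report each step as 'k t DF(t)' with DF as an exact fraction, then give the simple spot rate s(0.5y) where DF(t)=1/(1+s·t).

1 1/2 1957/2000
2 1 4743/5000
s(0.5y) = (1/(1957/2000) − 1)/(1/2) = 86/1957 ≈ 4.3945%

step 1 [0.5y] swap r/2=43/1957: DF=(1 − 43/1957·(0))/(1+43/1957) = 1957/2000 ≈ 0.978500
step 2 [1y] swap r/2=514/19271: DF=(1 − 514/19271·(0.978500))/(1+514/19271) = 4743/5000 ≈ 0.948600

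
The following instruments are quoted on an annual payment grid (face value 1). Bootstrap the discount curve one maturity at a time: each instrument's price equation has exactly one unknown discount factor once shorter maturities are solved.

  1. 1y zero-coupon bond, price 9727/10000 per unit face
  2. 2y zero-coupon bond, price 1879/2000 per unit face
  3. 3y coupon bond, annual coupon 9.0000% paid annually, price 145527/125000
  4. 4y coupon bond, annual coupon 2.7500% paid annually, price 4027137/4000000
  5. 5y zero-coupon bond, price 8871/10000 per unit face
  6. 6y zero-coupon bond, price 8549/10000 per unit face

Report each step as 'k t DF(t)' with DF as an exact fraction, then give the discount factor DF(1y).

step 1 [1y] zero: DF = P = 9727/10000 ≈ 0.972700
step 2 [2y] zero: DF = P = 1879/2000 ≈ 0.939500
step 3 [3y] bond c/1=9/100: DF=(145527/125000 − 9/100·(0.972700+0.939500))/(1+9/100) = 4551/5000 ≈ 0.910200
step 4 [4y] bond c/1=11/400: DF=(4027137/4000000 − 11/400·(0.972700+0.939500+0.910200))/(1+11/400) = 9043/10000 ≈ 0.904300
step 5 [5y] zero: DF = P = 8871/10000 ≈ 0.887100
step 6 [6y] zero: DF = P = 8549/10000 ≈ 0.854900

1 1 9727/10000
2 2 1879/2000
3 3 4551/5000
4 4 9043/10000
5 5 8871/10000
6 6 8549/10000
DF(1y) = 9727/10000 ≈ 0.972700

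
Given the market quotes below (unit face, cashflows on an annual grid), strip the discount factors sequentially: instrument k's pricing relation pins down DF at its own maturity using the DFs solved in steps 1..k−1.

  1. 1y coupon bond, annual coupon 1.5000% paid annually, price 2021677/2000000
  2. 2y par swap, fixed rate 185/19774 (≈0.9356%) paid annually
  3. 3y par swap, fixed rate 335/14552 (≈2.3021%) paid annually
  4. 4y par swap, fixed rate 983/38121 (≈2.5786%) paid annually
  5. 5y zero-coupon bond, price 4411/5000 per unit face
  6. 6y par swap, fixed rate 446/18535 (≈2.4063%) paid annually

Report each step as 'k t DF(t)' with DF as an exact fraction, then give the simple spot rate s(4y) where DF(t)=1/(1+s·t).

1 1 9959/10000
2 2 1963/2000
3 3 933/1000
4 4 9017/10000
5 5 4411/5000
6 6 4331/5000
s(4y) = (1/(9017/10000) − 1)/(4) = 983/36068 ≈ 2.7254%

step 1 [1y] bond c/1=3/200: DF=(2021677/2000000 − 3/200·(0))/(1+3/200) = 9959/10000 ≈ 0.995900
step 2 [2y] swap r/1=185/19774: DF=(1 − 185/19774·(0.995900))/(1+185/19774) = 1963/2000 ≈ 0.981500
step 3 [3y] swap r/1=335/14552: DF=(1 − 335/14552·(0.995900+0.981500))/(1+335/14552) = 933/1000 ≈ 0.933000
step 4 [4y] swap r/1=983/38121: DF=(1 − 983/38121·(0.995900+0.981500+0.933000))/(1+983/38121) = 9017/10000 ≈ 0.901700
step 5 [5y] zero: DF = P = 4411/5000 ≈ 0.882200
step 6 [6y] swap r/1=446/18535: DF=(1 − 446/18535·(0.995900+0.981500+0.933000+0.901700+0.882200))/(1+446/18535) = 4331/5000 ≈ 0.866200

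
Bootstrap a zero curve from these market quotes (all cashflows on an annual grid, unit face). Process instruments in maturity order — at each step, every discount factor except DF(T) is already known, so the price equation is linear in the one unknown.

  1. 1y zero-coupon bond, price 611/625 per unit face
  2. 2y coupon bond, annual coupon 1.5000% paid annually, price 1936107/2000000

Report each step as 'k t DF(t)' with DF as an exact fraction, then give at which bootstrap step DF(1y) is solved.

1 1 611/625
2 2 9393/10000
DF(1y) is solved at step 1

step 1 [1y] zero: DF = P = 611/625 ≈ 0.977600
step 2 [2y] bond c/1=3/200: DF=(1936107/2000000 − 3/200·(0.977600))/(1+3/200) = 9393/10000 ≈ 0.939300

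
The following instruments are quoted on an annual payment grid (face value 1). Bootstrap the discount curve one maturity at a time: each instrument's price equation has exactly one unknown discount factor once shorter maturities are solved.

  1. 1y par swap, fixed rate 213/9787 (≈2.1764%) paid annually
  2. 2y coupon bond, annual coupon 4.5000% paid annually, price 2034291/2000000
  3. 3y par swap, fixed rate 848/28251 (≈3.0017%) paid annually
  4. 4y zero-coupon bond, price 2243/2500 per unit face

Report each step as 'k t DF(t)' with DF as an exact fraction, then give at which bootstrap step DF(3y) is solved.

1 1 9787/10000
2 2 582/625
3 3 572/625
4 4 2243/2500
DF(3y) is solved at step 3

step 1 [1y] swap r/1=213/9787: DF=(1 − 213/9787·(0))/(1+213/9787) = 9787/10000 ≈ 0.978700
step 2 [2y] bond c/1=9/200: DF=(2034291/2000000 − 9/200·(0.978700))/(1+9/200) = 582/625 ≈ 0.931200
step 3 [3y] swap r/1=848/28251: DF=(1 − 848/28251·(0.978700+0.931200))/(1+848/28251) = 572/625 ≈ 0.915200
step 4 [4y] zero: DF = P = 2243/2500 ≈ 0.897200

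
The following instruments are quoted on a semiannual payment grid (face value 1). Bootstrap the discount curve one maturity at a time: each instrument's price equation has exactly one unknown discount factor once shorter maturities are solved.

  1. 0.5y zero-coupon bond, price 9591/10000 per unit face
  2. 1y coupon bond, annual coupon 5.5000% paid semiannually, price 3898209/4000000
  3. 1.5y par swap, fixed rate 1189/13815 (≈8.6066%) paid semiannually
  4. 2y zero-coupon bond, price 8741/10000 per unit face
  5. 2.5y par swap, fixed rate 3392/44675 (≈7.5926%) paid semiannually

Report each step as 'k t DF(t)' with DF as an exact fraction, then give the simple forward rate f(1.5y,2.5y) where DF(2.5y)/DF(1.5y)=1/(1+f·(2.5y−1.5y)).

step 1 [0.5y] zero: DF = P = 9591/10000 ≈ 0.959100
step 2 [1y] bond c/2=11/400: DF=(3898209/4000000 − 11/400·(0.959100))/(1+11/400) = 2307/2500 ≈ 0.922800
step 3 [1.5y] swap r/2=1189/27630: DF=(1 − 1189/27630·(0.959100+0.922800))/(1+1189/27630) = 8811/10000 ≈ 0.881100
step 4 [2y] zero: DF = P = 8741/10000 ≈ 0.874100
step 5 [2.5y] swap r/2=1696/44675: DF=(1 − 1696/44675·(0.959100+0.922800+0.881100+0.874100))/(1+1696/44675) = 519/625 ≈ 0.830400

1 1/2 9591/10000
2 1 2307/2500
3 3/2 8811/10000
4 2 8741/10000
5 5/2 519/625
f(1.5y,2.5y) = ((8811/10000)/(519/625) − 1)/(1) = 169/2768 ≈ 6.1055%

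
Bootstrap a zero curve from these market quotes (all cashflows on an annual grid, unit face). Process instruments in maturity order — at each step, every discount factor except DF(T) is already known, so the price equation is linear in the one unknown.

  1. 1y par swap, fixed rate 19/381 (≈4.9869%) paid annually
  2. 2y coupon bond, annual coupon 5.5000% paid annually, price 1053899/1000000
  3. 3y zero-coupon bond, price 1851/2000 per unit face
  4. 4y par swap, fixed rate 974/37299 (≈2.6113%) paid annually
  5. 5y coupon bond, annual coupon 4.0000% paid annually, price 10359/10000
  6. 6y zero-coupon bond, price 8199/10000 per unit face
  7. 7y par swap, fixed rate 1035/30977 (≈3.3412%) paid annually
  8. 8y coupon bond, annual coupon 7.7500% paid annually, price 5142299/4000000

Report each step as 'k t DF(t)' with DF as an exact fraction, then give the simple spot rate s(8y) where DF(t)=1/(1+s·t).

step 1 [1y] swap r/1=19/381: DF=(1 − 19/381·(0))/(1+19/381) = 381/400 ≈ 0.952500
step 2 [2y] bond c/1=11/200: DF=(1053899/1000000 − 11/200·(0.952500))/(1+11/200) = 9493/10000 ≈ 0.949300
step 3 [3y] zero: DF = P = 1851/2000 ≈ 0.925500
step 4 [4y] swap r/1=974/37299: DF=(1 − 974/37299·(0.952500+0.949300+0.925500))/(1+974/37299) = 4513/5000 ≈ 0.902600
step 5 [5y] bond c/1=1/25: DF=(10359/10000 − 1/25·(0.952500+0.949300+0.925500+0.902600))/(1+1/25) = 4263/5000 ≈ 0.852600
step 6 [6y] zero: DF = P = 8199/10000 ≈ 0.819900
step 7 [7y] swap r/1=1035/30977: DF=(1 − 1035/30977·(0.952500+0.949300+0.925500+0.902600+0.852600+0.819900))/(1+1035/30977) = 793/1000 ≈ 0.793000
step 8 [8y] bond c/1=31/400: DF=(5142299/4000000 − 31/400·(0.952500+0.949300+0.925500+0.902600+0.852600+0.819900+0.793000))/(1+31/400) = 299/400 ≈ 0.747500

1 1 381/400
2 2 9493/10000
3 3 1851/2000
4 4 4513/5000
5 5 4263/5000
6 6 8199/10000
7 7 793/1000
8 8 299/400
s(8y) = (1/(299/400) − 1)/(8) = 101/2392 ≈ 4.2224%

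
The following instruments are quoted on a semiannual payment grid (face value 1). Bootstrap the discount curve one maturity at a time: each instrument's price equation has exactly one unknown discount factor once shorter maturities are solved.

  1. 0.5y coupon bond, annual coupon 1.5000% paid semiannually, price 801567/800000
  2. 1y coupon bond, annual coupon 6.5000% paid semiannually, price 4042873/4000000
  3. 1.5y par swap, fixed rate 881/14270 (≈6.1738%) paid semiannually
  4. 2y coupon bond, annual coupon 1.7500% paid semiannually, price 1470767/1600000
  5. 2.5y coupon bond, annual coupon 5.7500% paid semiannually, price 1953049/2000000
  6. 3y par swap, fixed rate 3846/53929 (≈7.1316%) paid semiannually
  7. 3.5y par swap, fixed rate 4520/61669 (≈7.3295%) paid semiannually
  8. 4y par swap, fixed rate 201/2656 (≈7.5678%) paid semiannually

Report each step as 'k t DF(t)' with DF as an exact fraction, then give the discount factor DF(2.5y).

step 1 [0.5y] bond c/2=3/400: DF=(801567/800000 − 3/400·(0))/(1+3/400) = 1989/2000 ≈ 0.994500
step 2 [1y] bond c/2=13/400: DF=(4042873/4000000 − 13/400·(0.994500))/(1+13/400) = 2369/2500 ≈ 0.947600
step 3 [1.5y] swap r/2=881/28540: DF=(1 − 881/28540·(0.994500+0.947600))/(1+881/28540) = 9119/10000 ≈ 0.911900
step 4 [2y] bond c/2=7/800: DF=(1470767/1600000 − 7/800·(0.994500+0.947600+0.911900))/(1+7/800) = 1773/2000 ≈ 0.886500
step 5 [2.5y] bond c/2=23/800: DF=(1953049/2000000 − 23/800·(0.994500+0.947600+0.911900+0.886500))/(1+23/800) = 8447/10000 ≈ 0.844700
step 6 [3y] swap r/2=1923/53929: DF=(1 − 1923/53929·(0.994500+0.947600+0.911900+0.886500+0.844700))/(1+1923/53929) = 8077/10000 ≈ 0.807700
step 7 [3.5y] swap r/2=2260/61669: DF=(1 − 2260/61669·(0.994500+0.947600+0.911900+0.886500+0.844700+0.807700))/(1+2260/61669) = 387/500 ≈ 0.774000
step 8 [4y] swap r/2=201/5312: DF=(1 − 201/5312·(0.994500+0.947600+0.911900+0.886500+0.844700+0.807700+0.774000))/(1+201/5312) = 7387/10000 ≈ 0.738700

1 1/2 1989/2000
2 1 2369/2500
3 3/2 9119/10000
4 2 1773/2000
5 5/2 8447/10000
6 3 8077/10000
7 7/2 387/500
8 4 7387/10000
DF(2.5y) = 8447/10000 ≈ 0.844700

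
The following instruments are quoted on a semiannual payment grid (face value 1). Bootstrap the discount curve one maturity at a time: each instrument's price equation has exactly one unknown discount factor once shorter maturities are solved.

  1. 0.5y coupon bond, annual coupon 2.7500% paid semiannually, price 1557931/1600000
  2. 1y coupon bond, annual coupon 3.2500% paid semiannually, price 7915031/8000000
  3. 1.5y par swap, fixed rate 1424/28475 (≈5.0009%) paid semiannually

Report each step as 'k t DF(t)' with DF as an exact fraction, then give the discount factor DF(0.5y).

1 1/2 1921/2000
2 1 4791/5000
3 3/2 1161/1250
DF(0.5y) = 1921/2000 ≈ 0.960500

step 1 [0.5y] bond c/2=11/800: DF=(1557931/1600000 − 11/800·(0))/(1+11/800) = 1921/2000 ≈ 0.960500
step 2 [1y] bond c/2=13/800: DF=(7915031/8000000 − 13/800·(0.960500))/(1+13/800) = 4791/5000 ≈ 0.958200
step 3 [1.5y] swap r/2=712/28475: DF=(1 − 712/28475·(0.960500+0.958200))/(1+712/28475) = 1161/1250 ≈ 0.928800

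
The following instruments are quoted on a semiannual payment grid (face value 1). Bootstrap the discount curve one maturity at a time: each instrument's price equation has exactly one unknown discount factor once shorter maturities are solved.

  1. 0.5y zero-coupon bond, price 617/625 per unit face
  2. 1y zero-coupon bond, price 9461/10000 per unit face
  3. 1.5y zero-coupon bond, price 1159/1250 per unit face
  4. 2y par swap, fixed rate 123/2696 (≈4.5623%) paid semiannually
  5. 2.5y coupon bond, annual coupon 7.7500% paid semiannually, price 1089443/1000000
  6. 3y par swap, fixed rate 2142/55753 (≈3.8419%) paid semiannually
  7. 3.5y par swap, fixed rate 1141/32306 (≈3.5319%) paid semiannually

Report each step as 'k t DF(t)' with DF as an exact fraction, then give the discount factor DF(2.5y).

1 1/2 617/625
2 1 9461/10000
3 3/2 1159/1250
4 2 9139/10000
5 5/2 227/250
6 3 8929/10000
7 7/2 8859/10000
DF(2.5y) = 227/250 ≈ 0.908000

step 1 [0.5y] zero: DF = P = 617/625 ≈ 0.987200
step 2 [1y] zero: DF = P = 9461/10000 ≈ 0.946100
step 3 [1.5y] zero: DF = P = 1159/1250 ≈ 0.927200
step 4 [2y] swap r/2=123/5392: DF=(1 − 123/5392·(0.987200+0.946100+0.927200))/(1+123/5392) = 9139/10000 ≈ 0.913900
step 5 [2.5y] bond c/2=31/800: DF=(1089443/1000000 − 31/800·(0.987200+0.946100+0.927200+0.913900))/(1+31/800) = 227/250 ≈ 0.908000
step 6 [3y] swap r/2=1071/55753: DF=(1 − 1071/55753·(0.987200+0.946100+0.927200+0.913900+0.908000))/(1+1071/55753) = 8929/10000 ≈ 0.892900
step 7 [3.5y] swap r/2=1141/64612: DF=(1 − 1141/64612·(0.987200+0.946100+0.927200+0.913900+0.908000+0.892900))/(1+1141/64612) = 8859/10000 ≈ 0.885900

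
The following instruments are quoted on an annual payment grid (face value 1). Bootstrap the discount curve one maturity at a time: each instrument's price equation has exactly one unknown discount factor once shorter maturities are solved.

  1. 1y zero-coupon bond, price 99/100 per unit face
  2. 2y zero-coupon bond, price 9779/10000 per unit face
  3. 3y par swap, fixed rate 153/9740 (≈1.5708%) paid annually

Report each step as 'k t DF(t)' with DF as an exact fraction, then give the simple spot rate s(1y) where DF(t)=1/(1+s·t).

1 1 99/100
2 2 9779/10000
3 3 9541/10000
s(1y) = (1/(99/100) − 1)/(1) = 1/99 ≈ 1.0101%

step 1 [1y] zero: DF = P = 99/100 ≈ 0.990000
step 2 [2y] zero: DF = P = 9779/10000 ≈ 0.977900
step 3 [3y] swap r/1=153/9740: DF=(1 − 153/9740·(0.990000+0.977900))/(1+153/9740) = 9541/10000 ≈ 0.954100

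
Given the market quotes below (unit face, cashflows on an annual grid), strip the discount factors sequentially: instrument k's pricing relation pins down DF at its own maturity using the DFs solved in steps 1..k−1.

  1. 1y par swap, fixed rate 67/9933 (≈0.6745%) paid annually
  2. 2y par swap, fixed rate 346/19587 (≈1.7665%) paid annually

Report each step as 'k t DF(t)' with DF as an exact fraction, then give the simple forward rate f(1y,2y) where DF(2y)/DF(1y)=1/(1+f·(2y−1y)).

step 1 [1y] swap r/1=67/9933: DF=(1 − 67/9933·(0))/(1+67/9933) = 9933/10000 ≈ 0.993300
step 2 [2y] swap r/1=346/19587: DF=(1 − 346/19587·(0.993300))/(1+346/19587) = 4827/5000 ≈ 0.965400

1 1 9933/10000
2 2 4827/5000
f(1y,2y) = ((9933/10000)/(4827/5000) − 1)/(1) = 93/3218 ≈ 2.8900%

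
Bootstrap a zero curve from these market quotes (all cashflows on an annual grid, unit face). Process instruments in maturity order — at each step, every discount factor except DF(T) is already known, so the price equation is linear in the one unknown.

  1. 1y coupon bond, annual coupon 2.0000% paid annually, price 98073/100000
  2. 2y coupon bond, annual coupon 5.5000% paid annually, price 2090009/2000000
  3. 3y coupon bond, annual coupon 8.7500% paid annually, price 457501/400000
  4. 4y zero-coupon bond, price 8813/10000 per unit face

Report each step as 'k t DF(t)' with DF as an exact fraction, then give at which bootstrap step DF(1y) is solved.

step 1 [1y] bond c/1=1/50: DF=(98073/100000 − 1/50·(0))/(1+1/50) = 1923/2000 ≈ 0.961500
step 2 [2y] bond c/1=11/200: DF=(2090009/2000000 − 11/200·(0.961500))/(1+11/200) = 2351/2500 ≈ 0.940400
step 3 [3y] bond c/1=7/80: DF=(457501/400000 − 7/80·(0.961500+0.940400))/(1+7/80) = 8987/10000 ≈ 0.898700
step 4 [4y] zero: DF = P = 8813/10000 ≈ 0.881300

1 1 1923/2000
2 2 2351/2500
3 3 8987/10000
4 4 8813/10000
DF(1y) is solved at step 1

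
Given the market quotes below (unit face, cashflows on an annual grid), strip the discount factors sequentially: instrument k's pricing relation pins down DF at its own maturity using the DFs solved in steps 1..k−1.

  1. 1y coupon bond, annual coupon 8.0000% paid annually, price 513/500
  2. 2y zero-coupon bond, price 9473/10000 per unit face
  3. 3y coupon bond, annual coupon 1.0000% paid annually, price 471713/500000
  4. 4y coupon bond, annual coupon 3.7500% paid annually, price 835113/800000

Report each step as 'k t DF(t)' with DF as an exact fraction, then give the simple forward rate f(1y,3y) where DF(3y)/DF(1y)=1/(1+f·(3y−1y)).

step 1 [1y] bond c/1=2/25: DF=(513/500 − 2/25·(0))/(1+2/25) = 19/20 ≈ 0.950000
step 2 [2y] zero: DF = P = 9473/10000 ≈ 0.947300
step 3 [3y] bond c/1=1/100: DF=(471713/500000 − 1/100·(0.950000+0.947300))/(1+1/100) = 9153/10000 ≈ 0.915300
step 4 [4y] bond c/1=3/80: DF=(835113/800000 − 3/80·(0.950000+0.947300+0.915300))/(1+3/80) = 1809/2000 ≈ 0.904500

1 1 19/20
2 2 9473/10000
3 3 9153/10000
4 4 1809/2000
f(1y,3y) = ((19/20)/(9153/10000) − 1)/(2) = 347/18306 ≈ 1.8956%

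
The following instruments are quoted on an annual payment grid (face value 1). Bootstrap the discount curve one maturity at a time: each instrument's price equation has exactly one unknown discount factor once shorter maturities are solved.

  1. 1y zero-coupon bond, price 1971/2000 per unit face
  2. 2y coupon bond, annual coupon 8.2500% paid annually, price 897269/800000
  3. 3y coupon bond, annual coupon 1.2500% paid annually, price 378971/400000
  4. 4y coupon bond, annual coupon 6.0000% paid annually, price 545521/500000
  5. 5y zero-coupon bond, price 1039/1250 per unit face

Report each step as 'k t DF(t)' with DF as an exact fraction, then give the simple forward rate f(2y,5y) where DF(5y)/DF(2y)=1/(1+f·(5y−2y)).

step 1 [1y] zero: DF = P = 1971/2000 ≈ 0.985500
step 2 [2y] bond c/1=33/400: DF=(897269/800000 − 33/400·(0.985500))/(1+33/400) = 961/1000 ≈ 0.961000
step 3 [3y] bond c/1=1/80: DF=(378971/400000 − 1/80·(0.985500+0.961000))/(1+1/80) = 9117/10000 ≈ 0.911700
step 4 [4y] bond c/1=3/50: DF=(545521/500000 − 3/50·(0.985500+0.961000+0.911700))/(1+3/50) = 347/400 ≈ 0.867500
step 5 [5y] zero: DF = P = 1039/1250 ≈ 0.831200

1 1 1971/2000
2 2 961/1000
3 3 9117/10000
4 4 347/400
5 5 1039/1250
f(2y,5y) = ((961/1000)/(1039/1250) − 1)/(3) = 649/12468 ≈ 5.2053%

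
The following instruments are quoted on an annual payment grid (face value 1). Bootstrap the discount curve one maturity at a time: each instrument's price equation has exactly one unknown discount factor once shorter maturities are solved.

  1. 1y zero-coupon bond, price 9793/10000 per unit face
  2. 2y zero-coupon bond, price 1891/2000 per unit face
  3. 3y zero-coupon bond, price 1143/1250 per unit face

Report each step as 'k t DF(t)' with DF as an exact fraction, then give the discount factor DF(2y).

1 1 9793/10000
2 2 1891/2000
3 3 1143/1250
DF(2y) = 1891/2000 ≈ 0.945500

step 1 [1y] zero: DF = P = 9793/10000 ≈ 0.979300
step 2 [2y] zero: DF = P = 1891/2000 ≈ 0.945500
step 3 [3y] zero: DF = P = 1143/1250 ≈ 0.914400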